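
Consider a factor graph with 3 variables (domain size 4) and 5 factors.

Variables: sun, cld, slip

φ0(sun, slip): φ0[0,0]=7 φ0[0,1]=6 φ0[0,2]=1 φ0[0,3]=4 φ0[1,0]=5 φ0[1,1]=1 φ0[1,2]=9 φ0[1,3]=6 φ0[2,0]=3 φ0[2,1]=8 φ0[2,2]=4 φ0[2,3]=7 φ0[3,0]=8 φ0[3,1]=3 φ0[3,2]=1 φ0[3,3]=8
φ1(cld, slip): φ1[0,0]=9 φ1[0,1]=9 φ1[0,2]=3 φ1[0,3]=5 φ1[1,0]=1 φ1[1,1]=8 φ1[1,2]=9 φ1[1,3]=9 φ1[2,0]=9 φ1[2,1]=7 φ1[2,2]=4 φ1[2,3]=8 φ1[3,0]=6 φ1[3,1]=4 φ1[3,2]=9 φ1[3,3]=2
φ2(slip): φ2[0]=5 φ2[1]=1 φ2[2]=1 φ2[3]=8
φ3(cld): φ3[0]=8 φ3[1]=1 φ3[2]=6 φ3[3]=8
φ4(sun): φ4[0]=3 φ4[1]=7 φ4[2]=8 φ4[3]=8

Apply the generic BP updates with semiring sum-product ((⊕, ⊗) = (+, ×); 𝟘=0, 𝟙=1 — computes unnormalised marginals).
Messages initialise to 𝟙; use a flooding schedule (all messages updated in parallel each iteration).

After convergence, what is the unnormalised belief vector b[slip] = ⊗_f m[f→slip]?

b[slip] = [126000, 17402, 13674, 157296]

init: all messages = 𝟙 over 4 values
r1 m[φ0→sun] = [18, 21, 22, 20]
r1 m[φ0→slip] = [23, 18, 15, 25]
r1 m[φ1→cld] = [26, 27, 28, 21]
r1 m[φ1→slip] = [25, 28, 25, 24]
r1 m[φ2→slip] = [5, 1, 1, 8]
r1 m[φ3→cld] = [8, 1, 6, 8]
r1 m[φ4→sun] = [3, 7, 8, 8]
r1 m[sun→φ0] = [1, 1, 1, 1]
r1 m[sun→φ4] = [1, 1, 1, 1]
r1 m[cld→φ1] = [1, 1, 1, 1]
r1 m[cld→φ3] = [1, 1, 1, 1]
r1 m[slip→φ0] = [1, 1, 1, 1]
r1 m[slip→φ1] = [1, 1, 1, 1]
r1 m[slip→φ2] = [1, 1, 1, 1]
r2 m[φ0→sun] = [18, 21, 22, 20]
r2 m[φ0→slip] = [23, 18, 15, 25]
r2 m[φ1→cld] = [26, 27, 28, 21]
r2 m[φ1→slip] = [25, 28, 25, 24]
r2 m[φ2→slip] = [5, 1, 1, 8]
r2 m[φ3→cld] = [8, 1, 6, 8]
r2 m[φ4→sun] = [3, 7, 8, 8]
r2 m[sun→φ0] = [3, 7, 8, 8]
r2 m[sun→φ4] = [18, 21, 22, 20]
r2 m[cld→φ1] = [8, 1, 6, 8]
r2 m[cld→φ3] = [26, 27, 28, 21]
r2 m[slip→φ0] = [125, 28, 25, 192]
r2 m[slip→φ1] = [115, 18, 15, 200]
r2 m[slip→φ2] = [575, 504, 375, 600]
r3 m[φ0→sun] = [1836, 2030, 2043, 2645]
r3 m[φ0→slip] = [144, 113, 106, 174]
r3 m[φ1→cld] = [2242, 2194, 2821, 1297]
r3 m[φ1→slip] = [175, 154, 129, 113]
r3 m[φ2→slip] = [5, 1, 1, 8]
r3 m[φ3→cld] = [8, 1, 6, 8]
r3 m[φ4→sun] = [3, 7, 8, 8]
r3 m[sun→φ0] = [3, 7, 8, 8]
r3 m[sun→φ4] = [18, 21, 22, 20]
r3 m[cld→φ1] = [8, 1, 6, 8]
r3 m[cld→φ3] = [26, 27, 28, 21]
r3 m[slip→φ0] = [125, 28, 25, 192]
r3 m[slip→φ1] = [115, 18, 15, 200]
r3 m[slip→φ2] = [575, 504, 375, 600]
r4 m[φ0→sun] = [1836, 2030, 2043, 2645]
r4 m[φ0→slip] = [144, 113, 106, 174]
r4 m[φ1→cld] = [2242, 2194, 2821, 1297]
r4 m[φ1→slip] = [175, 154, 129, 113]
r4 m[φ2→slip] = [5, 1, 1, 8]
r4 m[φ3→cld] = [8, 1, 6, 8]
r4 m[φ4→sun] = [3, 7, 8, 8]
r4 m[sun→φ0] = [3, 7, 8, 8]
r4 m[sun→φ4] = [1836, 2030, 2043, 2645]
r4 m[cld→φ1] = [8, 1, 6, 8]
r4 m[cld→φ3] = [2242, 2194, 2821, 1297]
r4 m[slip→φ0] = [875, 154, 129, 904]
r4 m[slip→φ1] = [720, 113, 106, 1392]
r4 m[slip→φ2] = [25200, 17402, 13674, 19662]
r5 m[φ0→sun] = [10794, 11114, 10701, 14823]
r5 m[φ0→slip] = [144, 113, 106, 174]
r5 m[φ1→cld] = [14775, 15106, 18831, 8510]
r5 m[φ1→slip] = [175, 154, 129, 113]
r5 m[φ2→slip] = [5, 1, 1, 8]
r5 m[φ3→cld] = [8, 1, 6, 8]
r5 m[φ4→sun] = [3, 7, 8, 8]
r5 m[sun→φ0] = [3, 7, 8, 8]
r5 m[sun→φ4] = [1836, 2030, 2043, 2645]
r5 m[cld→φ1] = [8, 1, 6, 8]
r5 m[cld→φ3] = [2242, 2194, 2821, 1297]
r5 m[slip→φ0] = [875, 154, 129, 904]
r5 m[slip→φ1] = [720, 113, 106, 1392]
r5 m[slip→φ2] = [25200, 17402, 13674, 19662]
r6 m[φ0→sun] = [10794, 11114, 10701, 14823]
r6 m[φ0→slip] = [144, 113, 106, 174]
r6 m[φ1→cld] = [14775, 15106, 18831, 8510]
r6 m[φ1→slip] = [175, 154, 129, 113]
r6 m[φ2→slip] = [5, 1, 1, 8]
r6 m[φ3→cld] = [8, 1, 6, 8]
r6 m[φ4→sun] = [3, 7, 8, 8]
r6 m[sun→φ0] = [3, 7, 8, 8]
r6 m[sun→φ4] = [10794, 11114, 10701, 14823]
r6 m[cld→φ1] = [8, 1, 6, 8]
r6 m[cld→φ3] = [14775, 15106, 18831, 8510]
r6 m[slip→φ0] = [875, 154, 129, 904]
r6 m[slip→φ1] = [720, 113, 106, 1392]
r6 m[slip→φ2] = [25200, 17402, 13674, 19662]
r7 m[φ0→sun] = [10794, 11114, 10701, 14823]
r7 m[φ0→slip] = [144, 113, 106, 174]
r7 m[φ1→cld] = [14775, 15106, 18831, 8510]
r7 m[φ1→slip] = [175, 154, 129, 113]
r7 m[φ2→slip] = [5, 1, 1, 8]
r7 m[φ3→cld] = [8, 1, 6, 8]
r7 m[φ4→sun] = [3, 7, 8, 8]
r7 m[sun→φ0] = [3, 7, 8, 8]
r7 m[sun→φ4] = [10794, 11114, 10701, 14823]
r7 m[cld→φ1] = [8, 1, 6, 8]
r7 m[cld→φ3] = [14775, 15106, 18831, 8510]
r7 m[slip→φ0] = [875, 154, 129, 904]
r7 m[slip→φ1] = [720, 113, 106, 1392]
r7 m[slip→φ2] = [25200, 17402, 13674, 19662]
fixed point reached at round 7
b[slip] = ⊗ incoming = [126000, 17402, 13674, 157296]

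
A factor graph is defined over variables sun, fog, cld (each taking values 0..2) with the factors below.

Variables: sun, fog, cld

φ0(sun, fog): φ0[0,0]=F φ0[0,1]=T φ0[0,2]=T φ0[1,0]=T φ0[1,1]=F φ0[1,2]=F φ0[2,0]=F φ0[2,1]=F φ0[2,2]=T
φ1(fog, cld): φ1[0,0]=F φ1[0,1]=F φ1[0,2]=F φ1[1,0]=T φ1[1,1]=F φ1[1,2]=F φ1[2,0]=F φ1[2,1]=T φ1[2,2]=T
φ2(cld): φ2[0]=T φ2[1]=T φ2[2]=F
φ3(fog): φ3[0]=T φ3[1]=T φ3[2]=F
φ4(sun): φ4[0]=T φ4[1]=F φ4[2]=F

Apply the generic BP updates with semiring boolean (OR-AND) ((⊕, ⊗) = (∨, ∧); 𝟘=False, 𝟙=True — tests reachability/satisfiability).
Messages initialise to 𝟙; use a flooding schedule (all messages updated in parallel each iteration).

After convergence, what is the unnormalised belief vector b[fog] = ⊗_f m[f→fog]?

b[fog] = [F, T, F]

init: all messages = 𝟙 over 3 values
r1 m[φ0→sun] = [T, T, T]
r1 m[φ0→fog] = [T, T, T]
r1 m[φ1→fog] = [F, T, T]
r1 m[φ1→cld] = [T, T, T]
r1 m[φ2→cld] = [T, T, F]
r1 m[φ3→fog] = [T, T, F]
r1 m[φ4→sun] = [T, F, F]
r1 m[sun→φ0] = [T, T, T]
r1 m[sun→φ4] = [T, T, T]
r1 m[fog→φ0] = [T, T, T]
r1 m[fog→φ1] = [T, T, T]
r1 m[fog→φ3] = [T, T, T]
r1 m[cld→φ1] = [T, T, T]
r1 m[cld→φ2] = [T, T, T]
r2 m[φ0→sun] = [T, T, T]
r2 m[φ0→fog] = [T, T, T]
r2 m[φ1→fog] = [F, T, T]
r2 m[φ1→cld] = [T, T, T]
r2 m[φ2→cld] = [T, T, F]
r2 m[φ3→fog] = [T, T, F]
r2 m[φ4→sun] = [T, F, F]
r2 m[sun→φ0] = [T, F, F]
r2 m[sun→φ4] = [T, T, T]
r2 m[fog→φ0] = [F, T, F]
r2 m[fog→φ1] = [T, T, F]
r2 m[fog→φ3] = [F, T, T]
r2 m[cld→φ1] = [T, T, F]
r2 m[cld→φ2] = [T, T, T]
r3 m[φ0→sun] = [T, F, F]
r3 m[φ0→fog] = [F, T, T]
r3 m[φ1→fog] = [F, T, T]
r3 m[φ1→cld] = [T, F, F]
r3 m[φ2→cld] = [T, T, F]
r3 m[φ3→fog] = [T, T, F]
r3 m[φ4→sun] = [T, F, F]
r3 m[sun→φ0] = [T, F, F]
r3 m[sun→φ4] = [T, T, T]
r3 m[fog→φ0] = [F, T, F]
r3 m[fog→φ1] = [T, T, F]
r3 m[fog→φ3] = [F, T, T]
r3 m[cld→φ1] = [T, T, F]
r3 m[cld→φ2] = [T, T, T]
r4 m[φ0→sun] = [T, F, F]
r4 m[φ0→fog] = [F, T, T]
r4 m[φ1→fog] = [F, T, T]
r4 m[φ1→cld] = [T, F, F]
r4 m[φ2→cld] = [T, T, F]
r4 m[φ3→fog] = [T, T, F]
r4 m[φ4→sun] = [T, F, F]
r4 m[sun→φ0] = [T, F, F]
r4 m[sun→φ4] = [T, F, F]
r4 m[fog→φ0] = [F, T, F]
r4 m[fog→φ1] = [F, T, F]
r4 m[fog→φ3] = [F, T, T]
r4 m[cld→φ1] = [T, T, F]
r4 m[cld→φ2] = [T, F, F]
r5 m[φ0→sun] = [T, F, F]
r5 m[φ0→fog] = [F, T, T]
r5 m[φ1→fog] = [F, T, T]
r5 m[φ1→cld] = [T, F, F]
r5 m[φ2→cld] = [T, T, F]
r5 m[φ3→fog] = [T, T, F]
r5 m[φ4→sun] = [T, F, F]
r5 m[sun→φ0] = [T, F, F]
r5 m[sun→φ4] = [T, F, F]
r5 m[fog→φ0] = [F, T, F]
r5 m[fog→φ1] = [F, T, F]
r5 m[fog→φ3] = [F, T, T]
r5 m[cld→φ1] = [T, T, F]
r5 m[cld→φ2] = [T, F, F]
fixed point reached at round 5
b[fog] = ⊗ incoming = [F, T, F]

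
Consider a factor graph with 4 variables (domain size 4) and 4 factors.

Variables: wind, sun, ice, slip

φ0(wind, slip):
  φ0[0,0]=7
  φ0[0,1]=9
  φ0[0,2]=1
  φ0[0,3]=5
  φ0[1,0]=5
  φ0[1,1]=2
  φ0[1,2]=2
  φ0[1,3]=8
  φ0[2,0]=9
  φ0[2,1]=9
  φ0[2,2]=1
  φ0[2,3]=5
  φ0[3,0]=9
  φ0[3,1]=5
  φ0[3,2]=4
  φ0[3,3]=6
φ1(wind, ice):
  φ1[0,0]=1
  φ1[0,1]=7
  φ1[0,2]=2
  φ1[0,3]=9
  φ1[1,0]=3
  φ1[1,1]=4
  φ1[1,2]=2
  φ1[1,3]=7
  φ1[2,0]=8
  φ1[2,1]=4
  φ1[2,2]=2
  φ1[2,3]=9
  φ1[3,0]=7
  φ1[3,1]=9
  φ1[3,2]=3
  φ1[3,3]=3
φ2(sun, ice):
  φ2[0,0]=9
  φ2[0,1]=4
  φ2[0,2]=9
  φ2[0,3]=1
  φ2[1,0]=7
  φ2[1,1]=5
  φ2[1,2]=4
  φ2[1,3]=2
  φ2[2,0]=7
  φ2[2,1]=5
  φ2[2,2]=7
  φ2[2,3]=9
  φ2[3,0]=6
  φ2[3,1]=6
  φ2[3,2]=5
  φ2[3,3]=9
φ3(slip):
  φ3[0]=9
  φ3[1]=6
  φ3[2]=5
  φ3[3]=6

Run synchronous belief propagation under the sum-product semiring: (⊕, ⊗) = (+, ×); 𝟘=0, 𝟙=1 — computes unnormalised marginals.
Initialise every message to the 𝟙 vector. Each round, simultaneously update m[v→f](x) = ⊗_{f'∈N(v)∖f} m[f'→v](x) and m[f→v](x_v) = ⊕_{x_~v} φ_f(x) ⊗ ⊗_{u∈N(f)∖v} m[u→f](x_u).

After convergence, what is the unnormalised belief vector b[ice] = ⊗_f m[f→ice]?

init: all messages = 𝟙 over 4 values
r1 m[φ0→wind] = [22, 17, 24, 24]
r1 m[φ0→slip] = [30, 25, 8, 24]
r1 m[φ1→wind] = [19, 16, 23, 22]
r1 m[φ1→ice] = [19, 24, 9, 28]
r1 m[φ2→sun] = [23, 18, 28, 26]
r1 m[φ2→ice] = [29, 20, 25, 21]
r1 m[φ3→slip] = [9, 6, 5, 6]
r1 m[wind→φ0] = [1, 1, 1, 1]
r1 m[wind→φ1] = [1, 1, 1, 1]
r1 m[sun→φ2] = [1, 1, 1, 1]
r1 m[ice→φ1] = [1, 1, 1, 1]
r1 m[ice→φ2] = [1, 1, 1, 1]
r1 m[slip→φ0] = [1, 1, 1, 1]
r1 m[slip→φ3] = [1, 1, 1, 1]
r2 m[φ0→wind] = [22, 17, 24, 24]
r2 m[φ0→slip] = [30, 25, 8, 24]
r2 m[φ1→wind] = [19, 16, 23, 22]
r2 m[φ1→ice] = [19, 24, 9, 28]
r2 m[φ2→sun] = [23, 18, 28, 26]
r2 m[φ2→ice] = [29, 20, 25, 21]
r2 m[φ3→slip] = [9, 6, 5, 6]
r2 m[wind→φ0] = [19, 16, 23, 22]
r2 m[wind→φ1] = [22, 17, 24, 24]
r2 m[sun→φ2] = [1, 1, 1, 1]
r2 m[ice→φ1] = [29, 20, 25, 21]
r2 m[ice→φ2] = [19, 24, 9, 28]
r2 m[slip→φ0] = [9, 6, 5, 6]
r2 m[slip→φ3] = [30, 25, 8, 24]
r3 m[φ0→wind] = [152, 115, 170, 167]
r3 m[φ0→slip] = [618, 520, 162, 470]
r3 m[φ1→wind] = [408, 364, 551, 521]
r3 m[φ1→ice] = [433, 534, 198, 605]
r3 m[φ2→sun] = [376, 345, 568, 555]
r3 m[φ2→ice] = [29, 20, 25, 21]
r3 m[φ3→slip] = [9, 6, 5, 6]
r3 m[wind→φ0] = [19, 16, 23, 22]
r3 m[wind→φ1] = [22, 17, 24, 24]
r3 m[sun→φ2] = [1, 1, 1, 1]
r3 m[ice→φ1] = [29, 20, 25, 21]
r3 m[ice→φ2] = [19, 24, 9, 28]
r3 m[slip→φ0] = [9, 6, 5, 6]
r3 m[slip→φ3] = [30, 25, 8, 24]
r4 m[φ0→wind] = [152, 115, 170, 167]
r4 m[φ0→slip] = [618, 520, 162, 470]
r4 m[φ1→wind] = [408, 364, 551, 521]
r4 m[φ1→ice] = [433, 534, 198, 605]
r4 m[φ2→sun] = [376, 345, 568, 555]
r4 m[φ2→ice] = [29, 20, 25, 21]
r4 m[φ3→slip] = [9, 6, 5, 6]
r4 m[wind→φ0] = [408, 364, 551, 521]
r4 m[wind→φ1] = [152, 115, 170, 167]
r4 m[sun→φ2] = [1, 1, 1, 1]
r4 m[ice→φ1] = [29, 20, 25, 21]
r4 m[ice→φ2] = [433, 534, 198, 605]
r4 m[slip→φ0] = [9, 6, 5, 6]
r4 m[slip→φ3] = [618, 520, 162, 470]
r5 m[φ0→wind] = [152, 115, 170, 167]
r5 m[φ0→slip] = [14324, 11964, 3771, 10833]
r5 m[φ1→wind] = [408, 364, 551, 521]
r5 m[φ1→ice] = [3026, 3707, 1375, 4204]
r5 m[φ2→sun] = [8420, 7703, 12532, 12237]
r5 m[φ2→ice] = [29, 20, 25, 21]
r5 m[φ3→slip] = [9, 6, 5, 6]
r5 m[wind→φ0] = [408, 364, 551, 521]
r5 m[wind→φ1] = [152, 115, 170, 167]
r5 m[sun→φ2] = [1, 1, 1, 1]
r5 m[ice→φ1] = [29, 20, 25, 21]
r5 m[ice→φ2] = [433, 534, 198, 605]
r5 m[slip→φ0] = [9, 6, 5, 6]
r5 m[slip→φ3] = [618, 520, 162, 470]
r6 m[φ0→wind] = [152, 115, 170, 167]
r6 m[φ0→slip] = [14324, 11964, 3771, 10833]
r6 m[φ1→wind] = [408, 364, 551, 521]
r6 m[φ1→ice] = [3026, 3707, 1375, 4204]
r6 m[φ2→sun] = [8420, 7703, 12532, 12237]
r6 m[φ2→ice] = [29, 20, 25, 21]
r6 m[φ3→slip] = [9, 6, 5, 6]
r6 m[wind→φ0] = [408, 364, 551, 521]
r6 m[wind→φ1] = [152, 115, 170, 167]
r6 m[sun→φ2] = [1, 1, 1, 1]
r6 m[ice→φ1] = [29, 20, 25, 21]
r6 m[ice→φ2] = [3026, 3707, 1375, 4204]
r6 m[slip→φ0] = [9, 6, 5, 6]
r6 m[slip→φ3] = [14324, 11964, 3771, 10833]
r7 m[φ0→wind] = [152, 115, 170, 167]
r7 m[φ0→slip] = [14324, 11964, 3771, 10833]
r7 m[φ1→wind] = [408, 364, 551, 521]
r7 m[φ1→ice] = [3026, 3707, 1375, 4204]
r7 m[φ2→sun] = [58641, 53625, 87178, 85109]
r7 m[φ2→ice] = [29, 20, 25, 21]
r7 m[φ3→slip] = [9, 6, 5, 6]
r7 m[wind→φ0] = [408, 364, 551, 521]
r7 m[wind→φ1] = [152, 115, 170, 167]
r7 m[sun→φ2] = [1, 1, 1, 1]
r7 m[ice→φ1] = [29, 20, 25, 21]
r7 m[ice→φ2] = [3026, 3707, 1375, 4204]
r7 m[slip→φ0] = [9, 6, 5, 6]
r7 m[slip→φ3] = [14324, 11964, 3771, 10833]
r8 m[φ0→wind] = [152, 115, 170, 167]
r8 m[φ0→slip] = [14324, 11964, 3771, 10833]
r8 m[φ1→wind] = [408, 364, 551, 521]
r8 m[φ1→ice] = [3026, 3707, 1375, 4204]
r8 m[φ2→sun] = [58641, 53625, 87178, 85109]
r8 m[φ2→ice] = [29, 20, 25, 21]
r8 m[φ3→slip] = [9, 6, 5, 6]
r8 m[wind→φ0] = [408, 364, 551, 521]
r8 m[wind→φ1] = [152, 115, 170, 167]
r8 m[sun→φ2] = [1, 1, 1, 1]
r8 m[ice→φ1] = [29, 20, 25, 21]
r8 m[ice→φ2] = [3026, 3707, 1375, 4204]
r8 m[slip→φ0] = [9, 6, 5, 6]
r8 m[slip→φ3] = [14324, 11964, 3771, 10833]
fixed point reached at round 8
b[ice] = ⊗ incoming = [87754, 74140, 34375, 88284]

b[ice] = [87754, 74140, 34375, 88284]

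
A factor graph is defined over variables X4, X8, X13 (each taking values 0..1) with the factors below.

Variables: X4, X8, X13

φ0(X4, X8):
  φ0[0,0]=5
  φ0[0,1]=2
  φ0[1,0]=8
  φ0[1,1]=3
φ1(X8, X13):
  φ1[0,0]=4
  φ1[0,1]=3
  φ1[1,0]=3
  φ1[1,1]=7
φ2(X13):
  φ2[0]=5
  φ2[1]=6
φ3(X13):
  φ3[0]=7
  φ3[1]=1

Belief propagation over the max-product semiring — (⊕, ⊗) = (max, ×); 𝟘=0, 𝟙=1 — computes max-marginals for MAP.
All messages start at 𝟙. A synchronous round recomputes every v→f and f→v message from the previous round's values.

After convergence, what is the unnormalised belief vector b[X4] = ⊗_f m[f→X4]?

b[X4] = [700, 1120]

init: all messages = 𝟙 over 2 values
r1 m[φ0→X4] = [5, 8]
r1 m[φ0→X8] = [8, 3]
r1 m[φ1→X8] = [4, 7]
r1 m[φ1→X13] = [4, 7]
r1 m[φ2→X13] = [5, 6]
r1 m[φ3→X13] = [7, 1]
r1 m[X4→φ0] = [1, 1]
r1 m[X8→φ0] = [1, 1]
r1 m[X8→φ1] = [1, 1]
r1 m[X13→φ1] = [1, 1]
r1 m[X13→φ2] = [1, 1]
r1 m[X13→φ3] = [1, 1]
r2 m[φ0→X4] = [5, 8]
r2 m[φ0→X8] = [8, 3]
r2 m[φ1→X8] = [4, 7]
r2 m[φ1→X13] = [4, 7]
r2 m[φ2→X13] = [5, 6]
r2 m[φ3→X13] = [7, 1]
r2 m[X4→φ0] = [1, 1]
r2 m[X8→φ0] = [4, 7]
r2 m[X8→φ1] = [8, 3]
r2 m[X13→φ1] = [35, 6]
r2 m[X13→φ2] = [28, 7]
r2 m[X13→φ3] = [20, 42]
r3 m[φ0→X4] = [20, 32]
r3 m[φ0→X8] = [8, 3]
r3 m[φ1→X8] = [140, 105]
r3 m[φ1→X13] = [32, 24]
r3 m[φ2→X13] = [5, 6]
r3 m[φ3→X13] = [7, 1]
r3 m[X4→φ0] = [1, 1]
r3 m[X8→φ0] = [4, 7]
r3 m[X8→φ1] = [8, 3]
r3 m[X13→φ1] = [35, 6]
r3 m[X13→φ2] = [28, 7]
r3 m[X13→φ3] = [20, 42]
r4 m[φ0→X4] = [20, 32]
r4 m[φ0→X8] = [8, 3]
r4 m[φ1→X8] = [140, 105]
r4 m[φ1→X13] = [32, 24]
r4 m[φ2→X13] = [5, 6]
r4 m[φ3→X13] = [7, 1]
r4 m[X4→φ0] = [1, 1]
r4 m[X8→φ0] = [140, 105]
r4 m[X8→φ1] = [8, 3]
r4 m[X13→φ1] = [35, 6]
r4 m[X13→φ2] = [224, 24]
r4 m[X13→φ3] = [160, 144]
r5 m[φ0→X4] = [700, 1120]
r5 m[φ0→X8] = [8, 3]
r5 m[φ1→X8] = [140, 105]
r5 m[φ1→X13] = [32, 24]
r5 m[φ2→X13] = [5, 6]
r5 m[φ3→X13] = [7, 1]
r5 m[X4→φ0] = [1, 1]
r5 m[X8→φ0] = [140, 105]
r5 m[X8→φ1] = [8, 3]
r5 m[X13→φ1] = [35, 6]
r5 m[X13→φ2] = [224, 24]
r5 m[X13→φ3] = [160, 144]
r6 m[φ0→X4] = [700, 1120]
r6 m[φ0→X8] = [8, 3]
r6 m[φ1→X8] = [140, 105]
r6 m[φ1→X13] = [32, 24]
r6 m[φ2→X13] = [5, 6]
r6 m[φ3→X13] = [7, 1]
r6 m[X4→φ0] = [1, 1]
r6 m[X8→φ0] = [140, 105]
r6 m[X8→φ1] = [8, 3]
r6 m[X13→φ1] = [35, 6]
r6 m[X13→φ2] = [224, 24]
r6 m[X13→φ3] = [160, 144]
fixed point reached at round 6
b[X4] = ⊗ incoming = [700, 1120]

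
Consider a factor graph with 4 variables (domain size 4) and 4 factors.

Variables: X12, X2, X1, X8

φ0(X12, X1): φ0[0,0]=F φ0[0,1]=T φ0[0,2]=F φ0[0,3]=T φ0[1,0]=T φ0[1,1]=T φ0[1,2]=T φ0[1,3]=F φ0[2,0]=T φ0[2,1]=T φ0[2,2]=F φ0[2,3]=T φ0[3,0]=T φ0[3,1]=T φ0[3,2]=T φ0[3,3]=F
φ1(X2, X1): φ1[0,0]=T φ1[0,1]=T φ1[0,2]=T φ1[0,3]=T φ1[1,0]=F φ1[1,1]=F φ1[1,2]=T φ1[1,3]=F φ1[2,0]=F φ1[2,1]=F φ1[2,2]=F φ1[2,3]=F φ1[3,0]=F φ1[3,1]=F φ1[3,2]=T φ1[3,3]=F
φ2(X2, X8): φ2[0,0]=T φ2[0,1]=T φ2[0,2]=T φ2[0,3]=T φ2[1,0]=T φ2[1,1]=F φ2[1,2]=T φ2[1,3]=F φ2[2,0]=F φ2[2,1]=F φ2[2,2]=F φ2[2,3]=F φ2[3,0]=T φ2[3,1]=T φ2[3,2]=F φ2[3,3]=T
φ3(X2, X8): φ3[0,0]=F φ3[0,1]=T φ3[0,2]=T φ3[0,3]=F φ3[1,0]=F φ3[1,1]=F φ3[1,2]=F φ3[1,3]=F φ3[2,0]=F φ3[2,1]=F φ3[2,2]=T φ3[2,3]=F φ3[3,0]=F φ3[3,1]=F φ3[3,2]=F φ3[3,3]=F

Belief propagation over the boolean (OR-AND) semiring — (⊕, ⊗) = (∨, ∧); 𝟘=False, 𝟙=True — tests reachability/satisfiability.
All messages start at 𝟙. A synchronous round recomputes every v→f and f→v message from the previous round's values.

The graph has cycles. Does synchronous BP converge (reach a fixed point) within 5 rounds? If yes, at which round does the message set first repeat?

init: all messages = 𝟙 over 4 values
r1 m[φ0→X12] = [T, T, T, T]
r1 m[φ0→X1] = [T, T, T, T]
r1 m[φ1→X2] = [T, T, F, T]
r1 m[φ1→X1] = [T, T, T, T]
r1 m[φ2→X2] = [T, T, F, T]
r1 m[φ2→X8] = [T, T, T, T]
r1 m[φ3→X2] = [T, F, T, F]
r1 m[φ3→X8] = [F, T, T, F]
r1 m[X12→φ0] = [T, T, T, T]
r1 m[X2→φ1] = [T, T, T, T]
r1 m[X2→φ2] = [T, T, T, T]
r1 m[X2→φ3] = [T, T, T, T]
r1 m[X1→φ0] = [T, T, T, T]
r1 m[X1→φ1] = [T, T, T, T]
r1 m[X8→φ2] = [T, T, T, T]
r1 m[X8→φ3] = [T, T, T, T]
r2 m[φ0→X12] = [T, T, T, T]
r2 m[φ0→X1] = [T, T, T, T]
r2 m[φ1→X2] = [T, T, F, T]
r2 m[φ1→X1] = [T, T, T, T]
r2 m[φ2→X2] = [T, T, F, T]
r2 m[φ2→X8] = [T, T, T, T]
r2 m[φ3→X2] = [T, F, T, F]
r2 m[φ3→X8] = [F, T, T, F]
r2 m[X12→φ0] = [T, T, T, T]
r2 m[X2→φ1] = [T, F, F, F]
r2 m[X2→φ2] = [T, F, F, F]
r2 m[X2→φ3] = [T, T, F, T]
r2 m[X1→φ0] = [T, T, T, T]
r2 m[X1→φ1] = [T, T, T, T]
r2 m[X8→φ2] = [F, T, T, F]
r2 m[X8→φ3] = [T, T, T, T]
r3 m[φ0→X12] = [T, T, T, T]
r3 m[φ0→X1] = [T, T, T, T]
r3 m[φ1→X2] = [T, T, F, T]
r3 m[φ1→X1] = [T, T, T, T]
r3 m[φ2→X2] = [T, T, F, T]
r3 m[φ2→X8] = [T, T, T, T]
r3 m[φ3→X2] = [T, F, T, F]
r3 m[φ3→X8] = [F, T, T, F]
r3 m[X12→φ0] = [T, T, T, T]
r3 m[X2→φ1] = [T, F, F, F]
r3 m[X2→φ2] = [T, F, F, F]
r3 m[X2→φ3] = [T, T, F, T]
r3 m[X1→φ0] = [T, T, T, T]
r3 m[X1→φ1] = [T, T, T, T]
r3 m[X8→φ2] = [F, T, T, F]
r3 m[X8→φ3] = [T, T, T, T]
fixed point reached at round 3
messages reach a fixed point at round 3

CONVERGED at round 3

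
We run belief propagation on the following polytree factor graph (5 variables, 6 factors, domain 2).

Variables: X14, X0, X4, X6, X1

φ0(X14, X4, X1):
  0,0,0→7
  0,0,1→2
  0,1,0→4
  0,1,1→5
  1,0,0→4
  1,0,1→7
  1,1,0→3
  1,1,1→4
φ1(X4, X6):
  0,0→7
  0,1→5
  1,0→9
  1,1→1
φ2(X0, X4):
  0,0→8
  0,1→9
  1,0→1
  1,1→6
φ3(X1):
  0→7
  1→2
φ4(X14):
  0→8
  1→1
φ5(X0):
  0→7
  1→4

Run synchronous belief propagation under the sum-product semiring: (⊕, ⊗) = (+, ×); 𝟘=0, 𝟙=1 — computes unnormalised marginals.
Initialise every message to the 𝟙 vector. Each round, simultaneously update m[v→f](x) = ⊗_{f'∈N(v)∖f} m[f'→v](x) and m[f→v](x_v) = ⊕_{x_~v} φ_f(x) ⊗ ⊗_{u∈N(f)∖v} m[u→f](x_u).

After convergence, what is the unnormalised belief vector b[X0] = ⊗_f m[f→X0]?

init: all messages = 𝟙 over 2 values
r1 m[φ0→X14] = [18, 18]
r1 m[φ0→X4] = [20, 16]
r1 m[φ0→X1] = [18, 18]
r1 m[φ1→X4] = [12, 10]
r1 m[φ1→X6] = [16, 6]
r1 m[φ2→X0] = [17, 7]
r1 m[φ2→X4] = [9, 15]
r1 m[φ3→X1] = [7, 2]
r1 m[φ4→X14] = [8, 1]
r1 m[φ5→X0] = [7, 4]
r1 m[X14→φ0] = [1, 1]
r1 m[X14→φ4] = [1, 1]
r1 m[X0→φ2] = [1, 1]
r1 m[X0→φ5] = [1, 1]
r1 m[X4→φ0] = [1, 1]
r1 m[X4→φ1] = [1, 1]
r1 m[X4→φ2] = [1, 1]
r1 m[X6→φ1] = [1, 1]
r1 m[X1→φ0] = [1, 1]
r1 m[X1→φ3] = [1, 1]
r2 m[φ0→X14] = [18, 18]
r2 m[φ0→X4] = [20, 16]
r2 m[φ0→X1] = [18, 18]
r2 m[φ1→X4] = [12, 10]
r2 m[φ1→X6] = [16, 6]
r2 m[φ2→X0] = [17, 7]
r2 m[φ2→X4] = [9, 15]
r2 m[φ3→X1] = [7, 2]
r2 m[φ4→X14] = [8, 1]
r2 m[φ5→X0] = [7, 4]
r2 m[X14→φ0] = [8, 1]
r2 m[X14→φ4] = [18, 18]
r2 m[X0→φ2] = [7, 4]
r2 m[X0→φ5] = [17, 7]
r2 m[X4→φ0] = [108, 150]
r2 m[X4→φ1] = [180, 240]
r2 m[X4→φ2] = [240, 160]
r2 m[X6→φ1] = [1, 1]
r2 m[X1→φ0] = [7, 2]
r2 m[X1→φ3] = [18, 18]
r3 m[φ0→X14] = [11424, 8886]
r3 m[φ0→X4] = [466, 333]
r3 m[φ0→X1] = [11730, 9084]
r3 m[φ1→X4] = [12, 10]
r3 m[φ1→X6] = [3420, 1140]
r3 m[φ2→X0] = [3360, 1200]
r3 m[φ2→X4] = [60, 87]
r3 m[φ3→X1] = [7, 2]
r3 m[φ4→X14] = [8, 1]
r3 m[φ5→X0] = [7, 4]
r3 m[X14→φ0] = [8, 1]
r3 m[X14→φ4] = [18, 18]
r3 m[X0→φ2] = [7, 4]
r3 m[X0→φ5] = [17, 7]
r3 m[X4→φ0] = [108, 150]
r3 m[X4→φ1] = [180, 240]
r3 m[X4→φ2] = [240, 160]
r3 m[X6→φ1] = [1, 1]
r3 m[X1→φ0] = [7, 2]
r3 m[X1→φ3] = [18, 18]
r4 m[φ0→X14] = [11424, 8886]
r4 m[φ0→X4] = [466, 333]
r4 m[φ0→X1] = [11730, 9084]
r4 m[φ1→X4] = [12, 10]
r4 m[φ1→X6] = [3420, 1140]
r4 m[φ2→X0] = [3360, 1200]
r4 m[φ2→X4] = [60, 87]
r4 m[φ3→X1] = [7, 2]
r4 m[φ4→X14] = [8, 1]
r4 m[φ5→X0] = [7, 4]
r4 m[X14→φ0] = [8, 1]
r4 m[X14→φ4] = [11424, 8886]
r4 m[X0→φ2] = [7, 4]
r4 m[X0→φ5] = [3360, 1200]
r4 m[X4→φ0] = [720, 870]
r4 m[X4→φ1] = [27960, 28971]
r4 m[X4→φ2] = [5592, 3330]
r4 m[X6→φ1] = [1, 1]
r4 m[X1→φ0] = [7, 2]
r4 m[X1→φ3] = [11730, 9084]
r5 m[φ0→X14] = [71220, 55470]
r5 m[φ0→X4] = [466, 333]
r5 m[φ0→X1] = [73650, 54840]
r5 m[φ1→X4] = [12, 10]
r5 m[φ1→X6] = [456459, 168771]
r5 m[φ2→X0] = [74706, 25572]
r5 m[φ2→X4] = [60, 87]
r5 m[φ3→X1] = [7, 2]
r5 m[φ4→X14] = [8, 1]
r5 m[φ5→X0] = [7, 4]
r5 m[X14→φ0] = [8, 1]
r5 m[X14→φ4] = [11424, 8886]
r5 m[X0→φ2] = [7, 4]
r5 m[X0→φ5] = [3360, 1200]
r5 m[X4→φ0] = [720, 870]
r5 m[X4→φ1] = [27960, 28971]
r5 m[X4→φ2] = [5592, 3330]
r5 m[X6→φ1] = [1, 1]
r5 m[X1→φ0] = [7, 2]
r5 m[X1→φ3] = [11730, 9084]
r6 m[φ0→X14] = [71220, 55470]
r6 m[φ0→X4] = [466, 333]
r6 m[φ0→X1] = [73650, 54840]
r6 m[φ1→X4] = [12, 10]
r6 m[φ1→X6] = [456459, 168771]
r6 m[φ2→X0] = [74706, 25572]
r6 m[φ2→X4] = [60, 87]
r6 m[φ3→X1] = [7, 2]
r6 m[φ4→X14] = [8, 1]
r6 m[φ5→X0] = [7, 4]
r6 m[X14→φ0] = [8, 1]
r6 m[X14→φ4] = [71220, 55470]
r6 m[X0→φ2] = [7, 4]
r6 m[X0→φ5] = [74706, 25572]
r6 m[X4→φ0] = [720, 870]
r6 m[X4→φ1] = [27960, 28971]
r6 m[X4→φ2] = [5592, 3330]
r6 m[X6→φ1] = [1, 1]
r6 m[X1→φ0] = [7, 2]
r6 m[X1→φ3] = [73650, 54840]
r7 m[φ0→X14] = [71220, 55470]
r7 m[φ0→X4] = [466, 333]
r7 m[φ0→X1] = [73650, 54840]
r7 m[φ1→X4] = [12, 10]
r7 m[φ1→X6] = [456459, 168771]
r7 m[φ2→X0] = [74706, 25572]
r7 m[φ2→X4] = [60, 87]
r7 m[φ3→X1] = [7, 2]
r7 m[φ4→X14] = [8, 1]
r7 m[φ5→X0] = [7, 4]
r7 m[X14→φ0] = [8, 1]
r7 m[X14→φ4] = [71220, 55470]
r7 m[X0→φ2] = [7, 4]
r7 m[X0→φ5] = [74706, 25572]
r7 m[X4→φ0] = [720, 870]
r7 m[X4→φ1] = [27960, 28971]
r7 m[X4→φ2] = [5592, 3330]
r7 m[X6→φ1] = [1, 1]
r7 m[X1→φ0] = [7, 2]
r7 m[X1→φ3] = [73650, 54840]
fixed point reached at round 7
b[X0] = ⊗ incoming = [522942, 102288]

b[X0] = [522942, 102288]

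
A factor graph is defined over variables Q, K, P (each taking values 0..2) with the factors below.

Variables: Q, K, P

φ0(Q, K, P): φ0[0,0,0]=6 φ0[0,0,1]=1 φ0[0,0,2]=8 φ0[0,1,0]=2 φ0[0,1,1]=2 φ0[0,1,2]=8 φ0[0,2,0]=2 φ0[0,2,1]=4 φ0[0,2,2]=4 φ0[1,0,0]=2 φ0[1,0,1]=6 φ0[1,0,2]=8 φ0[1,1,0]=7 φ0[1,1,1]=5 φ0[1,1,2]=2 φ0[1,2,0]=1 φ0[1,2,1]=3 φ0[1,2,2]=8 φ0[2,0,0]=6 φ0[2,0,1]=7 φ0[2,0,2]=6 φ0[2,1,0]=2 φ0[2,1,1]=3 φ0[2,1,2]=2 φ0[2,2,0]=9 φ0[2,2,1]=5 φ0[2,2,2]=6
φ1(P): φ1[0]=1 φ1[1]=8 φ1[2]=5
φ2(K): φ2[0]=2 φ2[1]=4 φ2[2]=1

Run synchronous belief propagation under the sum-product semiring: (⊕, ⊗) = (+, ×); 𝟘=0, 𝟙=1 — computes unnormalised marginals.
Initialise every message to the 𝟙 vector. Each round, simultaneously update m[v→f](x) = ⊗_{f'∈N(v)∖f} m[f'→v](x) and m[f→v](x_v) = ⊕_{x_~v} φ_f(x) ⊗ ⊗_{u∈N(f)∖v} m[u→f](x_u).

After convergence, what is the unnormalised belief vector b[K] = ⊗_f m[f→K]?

b[K] = [472, 604, 198]

init: all messages = 𝟙 over 3 values
r1 m[φ0→Q] = [37, 42, 46]
r1 m[φ0→K] = [50, 33, 42]
r1 m[φ0→P] = [37, 36, 52]
r1 m[φ1→P] = [1, 8, 5]
r1 m[φ2→K] = [2, 4, 1]
r1 m[Q→φ0] = [1, 1, 1]
r1 m[K→φ0] = [1, 1, 1]
r1 m[K→φ2] = [1, 1, 1]
r1 m[P→φ0] = [1, 1, 1]
r1 m[P→φ1] = [1, 1, 1]
r2 m[φ0→Q] = [37, 42, 46]
r2 m[φ0→K] = [50, 33, 42]
r2 m[φ0→P] = [37, 36, 52]
r2 m[φ1→P] = [1, 8, 5]
r2 m[φ2→K] = [2, 4, 1]
r2 m[Q→φ0] = [1, 1, 1]
r2 m[K→φ0] = [2, 4, 1]
r2 m[K→φ2] = [50, 33, 42]
r2 m[P→φ0] = [1, 8, 5]
r2 m[P→φ1] = [37, 36, 52]
r3 m[φ0→Q] = [394, 473, 407]
r3 m[φ0→K] = [236, 151, 198]
r3 m[φ0→P] = [84, 80, 110]
r3 m[φ1→P] = [1, 8, 5]
r3 m[φ2→K] = [2, 4, 1]
r3 m[Q→φ0] = [1, 1, 1]
r3 m[K→φ0] = [2, 4, 1]
r3 m[K→φ2] = [50, 33, 42]
r3 m[P→φ0] = [1, 8, 5]
r3 m[P→φ1] = [37, 36, 52]
r4 m[φ0→Q] = [394, 473, 407]
r4 m[φ0→K] = [236, 151, 198]
r4 m[φ0→P] = [84, 80, 110]
r4 m[φ1→P] = [1, 8, 5]
r4 m[φ2→K] = [2, 4, 1]
r4 m[Q→φ0] = [1, 1, 1]
r4 m[K→φ0] = [2, 4, 1]
r4 m[K→φ2] = [236, 151, 198]
r4 m[P→φ0] = [1, 8, 5]
r4 m[P→φ1] = [84, 80, 110]
r5 m[φ0→Q] = [394, 473, 407]
r5 m[φ0→K] = [236, 151, 198]
r5 m[φ0→P] = [84, 80, 110]
r5 m[φ1→P] = [1, 8, 5]
r5 m[φ2→K] = [2, 4, 1]
r5 m[Q→φ0] = [1, 1, 1]
r5 m[K→φ0] = [2, 4, 1]
r5 m[K→φ2] = [236, 151, 198]
r5 m[P→φ0] = [1, 8, 5]
r5 m[P→φ1] = [84, 80, 110]
fixed point reached at round 5
b[K] = ⊗ incoming = [472, 604, 198]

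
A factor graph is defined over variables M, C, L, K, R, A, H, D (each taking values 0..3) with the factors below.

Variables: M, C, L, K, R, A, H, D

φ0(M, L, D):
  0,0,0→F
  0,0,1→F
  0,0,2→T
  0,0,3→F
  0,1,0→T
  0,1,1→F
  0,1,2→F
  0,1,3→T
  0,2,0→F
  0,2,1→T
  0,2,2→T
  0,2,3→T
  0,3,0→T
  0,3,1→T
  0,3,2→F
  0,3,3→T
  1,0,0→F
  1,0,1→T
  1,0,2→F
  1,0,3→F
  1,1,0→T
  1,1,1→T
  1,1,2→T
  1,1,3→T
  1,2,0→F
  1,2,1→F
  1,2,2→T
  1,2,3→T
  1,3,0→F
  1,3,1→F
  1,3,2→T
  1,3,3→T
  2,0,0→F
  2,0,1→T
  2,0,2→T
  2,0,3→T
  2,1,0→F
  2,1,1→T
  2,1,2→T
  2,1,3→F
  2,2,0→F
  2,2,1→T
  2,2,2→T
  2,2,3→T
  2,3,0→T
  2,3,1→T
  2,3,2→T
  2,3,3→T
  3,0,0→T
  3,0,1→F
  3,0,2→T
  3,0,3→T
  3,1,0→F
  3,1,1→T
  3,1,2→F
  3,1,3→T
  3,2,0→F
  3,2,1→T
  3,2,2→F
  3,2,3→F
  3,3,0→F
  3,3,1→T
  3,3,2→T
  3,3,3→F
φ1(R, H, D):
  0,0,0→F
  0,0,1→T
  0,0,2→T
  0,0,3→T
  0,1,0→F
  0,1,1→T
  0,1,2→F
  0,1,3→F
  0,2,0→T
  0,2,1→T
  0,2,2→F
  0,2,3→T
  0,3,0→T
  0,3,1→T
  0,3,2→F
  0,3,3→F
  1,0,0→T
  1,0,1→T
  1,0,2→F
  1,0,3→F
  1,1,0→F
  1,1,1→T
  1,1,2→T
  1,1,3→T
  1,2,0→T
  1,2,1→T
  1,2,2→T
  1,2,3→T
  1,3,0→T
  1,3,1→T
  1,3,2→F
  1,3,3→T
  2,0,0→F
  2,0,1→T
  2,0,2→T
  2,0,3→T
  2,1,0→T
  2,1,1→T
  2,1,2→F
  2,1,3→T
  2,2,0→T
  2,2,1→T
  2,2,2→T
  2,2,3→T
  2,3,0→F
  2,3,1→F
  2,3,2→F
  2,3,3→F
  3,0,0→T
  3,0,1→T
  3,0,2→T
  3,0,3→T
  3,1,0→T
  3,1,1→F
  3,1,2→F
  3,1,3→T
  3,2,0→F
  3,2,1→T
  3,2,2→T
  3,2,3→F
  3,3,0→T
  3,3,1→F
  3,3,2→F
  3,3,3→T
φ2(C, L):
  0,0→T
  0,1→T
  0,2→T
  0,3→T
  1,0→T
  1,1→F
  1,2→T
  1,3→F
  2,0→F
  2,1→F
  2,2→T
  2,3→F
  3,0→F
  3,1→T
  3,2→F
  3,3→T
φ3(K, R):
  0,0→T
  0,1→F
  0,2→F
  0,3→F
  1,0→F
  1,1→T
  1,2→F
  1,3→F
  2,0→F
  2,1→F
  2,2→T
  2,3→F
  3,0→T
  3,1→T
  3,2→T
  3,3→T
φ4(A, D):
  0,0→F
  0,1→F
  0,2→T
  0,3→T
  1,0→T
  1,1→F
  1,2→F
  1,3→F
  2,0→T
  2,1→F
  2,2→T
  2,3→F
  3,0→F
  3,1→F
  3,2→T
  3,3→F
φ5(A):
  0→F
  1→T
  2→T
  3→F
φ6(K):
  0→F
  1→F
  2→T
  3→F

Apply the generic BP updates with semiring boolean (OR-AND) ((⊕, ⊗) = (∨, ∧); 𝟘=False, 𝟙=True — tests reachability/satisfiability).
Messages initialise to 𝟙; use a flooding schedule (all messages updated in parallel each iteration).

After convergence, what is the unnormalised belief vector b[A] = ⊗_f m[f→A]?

b[A] = [F, T, T, F]

init: all messages = 𝟙 over 4 values
r1 m[φ0→M] = [T, T, T, T]
r1 m[φ0→L] = [T, T, T, T]
r1 m[φ0→D] = [T, T, T, T]
r1 m[φ1→R] = [T, T, T, T]
r1 m[φ1→H] = [T, T, T, T]
r1 m[φ1→D] = [T, T, T, T]
r1 m[φ2→C] = [T, T, T, T]
r1 m[φ2→L] = [T, T, T, T]
r1 m[φ3→K] = [T, T, T, T]
r1 m[φ3→R] = [T, T, T, T]
r1 m[φ4→A] = [T, T, T, T]
r1 m[φ4→D] = [T, F, T, T]
r1 m[φ5→A] = [F, T, T, F]
r1 m[φ6→K] = [F, F, T, F]
r1 m[M→φ0] = [T, T, T, T]
r1 m[C→φ2] = [T, T, T, T]
r1 m[L→φ0] = [T, T, T, T]
r1 m[L→φ2] = [T, T, T, T]
r1 m[K→φ3] = [T, T, T, T]
r1 m[K→φ6] = [T, T, T, T]
r1 m[R→φ1] = [T, T, T, T]
r1 m[R→φ3] = [T, T, T, T]
r1 m[A→φ4] = [T, T, T, T]
r1 m[A→φ5] = [T, T, T, T]
r1 m[H→φ1] = [T, T, T, T]
r1 m[D→φ0] = [T, T, T, T]
r1 m[D→φ1] = [T, T, T, T]
r1 m[D→φ4] = [T, T, T, T]
r2 m[φ0→M] = [T, T, T, T]
r2 m[φ0→L] = [T, T, T, T]
r2 m[φ0→D] = [T, T, T, T]
r2 m[φ1→R] = [T, T, T, T]
r2 m[φ1→H] = [T, T, T, T]
r2 m[φ1→D] = [T, T, T, T]
r2 m[φ2→C] = [T, T, T, T]
r2 m[φ2→L] = [T, T, T, T]
r2 m[φ3→K] = [T, T, T, T]
r2 m[φ3→R] = [T, T, T, T]
r2 m[φ4→A] = [T, T, T, T]
r2 m[φ4→D] = [T, F, T, T]
r2 m[φ5→A] = [F, T, T, F]
r2 m[φ6→K] = [F, F, T, F]
r2 m[M→φ0] = [T, T, T, T]
r2 m[C→φ2] = [T, T, T, T]
r2 m[L→φ0] = [T, T, T, T]
r2 m[L→φ2] = [T, T, T, T]
r2 m[K→φ3] = [F, F, T, F]
r2 m[K→φ6] = [T, T, T, T]
r2 m[R→φ1] = [T, T, T, T]
r2 m[R→φ3] = [T, T, T, T]
r2 m[A→φ4] = [F, T, T, F]
r2 m[A→φ5] = [T, T, T, T]
r2 m[H→φ1] = [T, T, T, T]
r2 m[D→φ0] = [T, F, T, T]
r2 m[D→φ1] = [T, F, T, T]
r2 m[D→φ4] = [T, T, T, T]
r3 m[φ0→M] = [T, T, T, T]
r3 m[φ0→L] = [T, T, T, T]
r3 m[φ0→D] = [T, T, T, T]
r3 m[φ1→R] = [T, T, T, T]
r3 m[φ1→H] = [T, T, T, T]
r3 m[φ1→D] = [T, T, T, T]
r3 m[φ2→C] = [T, T, T, T]
r3 m[φ2→L] = [T, T, T, T]
r3 m[φ3→K] = [T, T, T, T]
r3 m[φ3→R] = [F, F, T, F]
r3 m[φ4→A] = [T, T, T, T]
r3 m[φ4→D] = [T, F, T, F]
r3 m[φ5→A] = [F, T, T, F]
r3 m[φ6→K] = [F, F, T, F]
r3 m[M→φ0] = [T, T, T, T]
r3 m[C→φ2] = [T, T, T, T]
r3 m[L→φ0] = [T, T, T, T]
r3 m[L→φ2] = [T, T, T, T]
r3 m[K→φ3] = [F, F, T, F]
r3 m[K→φ6] = [T, T, T, T]
r3 m[R→φ1] = [T, T, T, T]
r3 m[R→φ3] = [T, T, T, T]
r3 m[A→φ4] = [F, T, T, F]
r3 m[A→φ5] = [T, T, T, T]
r3 m[H→φ1] = [T, T, T, T]
r3 m[D→φ0] = [T, F, T, T]
r3 m[D→φ1] = [T, F, T, T]
r3 m[D→φ4] = [T, T, T, T]
r4 m[φ0→M] = [T, T, T, T]
r4 m[φ0→L] = [T, T, T, T]
r4 m[φ0→D] = [T, T, T, T]
r4 m[φ1→R] = [T, T, T, T]
r4 m[φ1→H] = [T, T, T, T]
r4 m[φ1→D] = [T, T, T, T]
r4 m[φ2→C] = [T, T, T, T]
r4 m[φ2→L] = [T, T, T, T]
r4 m[φ3→K] = [T, T, T, T]
r4 m[φ3→R] = [F, F, T, F]
r4 m[φ4→A] = [T, T, T, T]
r4 m[φ4→D] = [T, F, T, F]
r4 m[φ5→A] = [F, T, T, F]
r4 m[φ6→K] = [F, F, T, F]
r4 m[M→φ0] = [T, T, T, T]
r4 m[C→φ2] = [T, T, T, T]
r4 m[L→φ0] = [T, T, T, T]
r4 m[L→φ2] = [T, T, T, T]
r4 m[K→φ3] = [F, F, T, F]
r4 m[K→φ6] = [T, T, T, T]
r4 m[R→φ1] = [F, F, T, F]
r4 m[R→φ3] = [T, T, T, T]
r4 m[A→φ4] = [F, T, T, F]
r4 m[A→φ5] = [T, T, T, T]
r4 m[H→φ1] = [T, T, T, T]
r4 m[D→φ0] = [T, F, T, F]
r4 m[D→φ1] = [T, F, T, F]
r4 m[D→φ4] = [T, T, T, T]
r5 m[φ0→M] = [T, T, T, T]
r5 m[φ0→L] = [T, T, T, T]
r5 m[φ0→D] = [T, T, T, T]
r5 m[φ1→R] = [T, T, T, T]
r5 m[φ1→H] = [T, T, T, F]
r5 m[φ1→D] = [T, T, T, T]
r5 m[φ2→C] = [T, T, T, T]
r5 m[φ2→L] = [T, T, T, T]
r5 m[φ3→K] = [T, T, T, T]
r5 m[φ3→R] = [F, F, T, F]
r5 m[φ4→A] = [T, T, T, T]
r5 m[φ4→D] = [T, F, T, F]
r5 m[φ5→A] = [F, T, T, F]
r5 m[φ6→K] = [F, F, T, F]
r5 m[M→φ0] = [T, T, T, T]
r5 m[C→φ2] = [T, T, T, T]
r5 m[L→φ0] = [T, T, T, T]
r5 m[L→φ2] = [T, T, T, T]
r5 m[K→φ3] = [F, F, T, F]
r5 m[K→φ6] = [T, T, T, T]
r5 m[R→φ1] = [F, F, T, F]
r5 m[R→φ3] = [T, T, T, T]
r5 m[A→φ4] = [F, T, T, F]
r5 m[A→φ5] = [T, T, T, T]
r5 m[H→φ1] = [T, T, T, T]
r5 m[D→φ0] = [T, F, T, F]
r5 m[D→φ1] = [T, F, T, F]
r5 m[D→φ4] = [T, T, T, T]
r6 m[φ0→M] = [T, T, T, T]
r6 m[φ0→L] = [T, T, T, T]
r6 m[φ0→D] = [T, T, T, T]
r6 m[φ1→R] = [T, T, T, T]
r6 m[φ1→H] = [T, T, T, F]
r6 m[φ1→D] = [T, T, T, T]
r6 m[φ2→C] = [T, T, T, T]
r6 m[φ2→L] = [T, T, T, T]
r6 m[φ3→K] = [T, T, T, T]
r6 m[φ3→R] = [F, F, T, F]
r6 m[φ4→A] = [T, T, T, T]
r6 m[φ4→D] = [T, F, T, F]
r6 m[φ5→A] = [F, T, T, F]
r6 m[φ6→K] = [F, F, T, F]
r6 m[M→φ0] = [T, T, T, T]
r6 m[C→φ2] = [T, T, T, T]
r6 m[L→φ0] = [T, T, T, T]
r6 m[L→φ2] = [T, T, T, T]
r6 m[K→φ3] = [F, F, T, F]
r6 m[K→φ6] = [T, T, T, T]
r6 m[R→φ1] = [F, F, T, F]
r6 m[R→φ3] = [T, T, T, T]
r6 m[A→φ4] = [F, T, T, F]
r6 m[A→φ5] = [T, T, T, T]
r6 m[H→φ1] = [T, T, T, T]
r6 m[D→φ0] = [T, F, T, F]
r6 m[D→φ1] = [T, F, T, F]
r6 m[D→φ4] = [T, T, T, T]
fixed point reached at round 6
b[A] = ⊗ incoming = [F, T, T, F]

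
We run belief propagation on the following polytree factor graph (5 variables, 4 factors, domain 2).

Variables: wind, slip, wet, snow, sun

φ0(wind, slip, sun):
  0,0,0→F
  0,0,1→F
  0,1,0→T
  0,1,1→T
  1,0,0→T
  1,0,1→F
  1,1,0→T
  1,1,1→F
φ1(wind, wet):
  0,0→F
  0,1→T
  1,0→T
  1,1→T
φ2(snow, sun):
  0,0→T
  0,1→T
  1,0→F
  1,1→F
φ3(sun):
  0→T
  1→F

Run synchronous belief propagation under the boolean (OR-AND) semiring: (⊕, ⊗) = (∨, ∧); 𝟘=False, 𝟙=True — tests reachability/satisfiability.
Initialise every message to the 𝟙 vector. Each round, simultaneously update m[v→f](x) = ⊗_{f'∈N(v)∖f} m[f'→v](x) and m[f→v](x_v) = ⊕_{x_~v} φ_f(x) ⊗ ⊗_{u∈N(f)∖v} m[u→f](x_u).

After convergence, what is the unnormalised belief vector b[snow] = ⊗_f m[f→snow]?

b[snow] = [T, F]

init: all messages = 𝟙 over 2 values
r1 m[φ0→wind] = [T, T]
r1 m[φ0→slip] = [T, T]
r1 m[φ0→sun] = [T, T]
r1 m[φ1→wind] = [T, T]
r1 m[φ1→wet] = [T, T]
r1 m[φ2→snow] = [T, F]
r1 m[φ2→sun] = [T, T]
r1 m[φ3→sun] = [T, F]
r1 m[wind→φ0] = [T, T]
r1 m[wind→φ1] = [T, T]
r1 m[slip→φ0] = [T, T]
r1 m[wet→φ1] = [T, T]
r1 m[snow→φ2] = [T, T]
r1 m[sun→φ0] = [T, T]
r1 m[sun→φ2] = [T, T]
r1 m[sun→φ3] = [T, T]
r2 m[φ0→wind] = [T, T]
r2 m[φ0→slip] = [T, T]
r2 m[φ0→sun] = [T, T]
r2 m[φ1→wind] = [T, T]
r2 m[φ1→wet] = [T, T]
r2 m[φ2→snow] = [T, F]
r2 m[φ2→sun] = [T, T]
r2 m[φ3→sun] = [T, F]
r2 m[wind→φ0] = [T, T]
r2 m[wind→φ1] = [T, T]
r2 m[slip→φ0] = [T, T]
r2 m[wet→φ1] = [T, T]
r2 m[snow→φ2] = [T, T]
r2 m[sun→φ0] = [T, F]
r2 m[sun→φ2] = [T, F]
r2 m[sun→φ3] = [T, T]
r3 m[φ0→wind] = [T, T]
r3 m[φ0→slip] = [T, T]
r3 m[φ0→sun] = [T, T]
r3 m[φ1→wind] = [T, T]
r3 m[φ1→wet] = [T, T]
r3 m[φ2→snow] = [T, F]
r3 m[φ2→sun] = [T, T]
r3 m[φ3→sun] = [T, F]
r3 m[wind→φ0] = [T, T]
r3 m[wind→φ1] = [T, T]
r3 m[slip→φ0] = [T, T]
r3 m[wet→φ1] = [T, T]
r3 m[snow→φ2] = [T, T]
r3 m[sun→φ0] = [T, F]
r3 m[sun→φ2] = [T, F]
r3 m[sun→φ3] = [T, T]
fixed point reached at round 3
b[snow] = ⊗ incoming = [T, F]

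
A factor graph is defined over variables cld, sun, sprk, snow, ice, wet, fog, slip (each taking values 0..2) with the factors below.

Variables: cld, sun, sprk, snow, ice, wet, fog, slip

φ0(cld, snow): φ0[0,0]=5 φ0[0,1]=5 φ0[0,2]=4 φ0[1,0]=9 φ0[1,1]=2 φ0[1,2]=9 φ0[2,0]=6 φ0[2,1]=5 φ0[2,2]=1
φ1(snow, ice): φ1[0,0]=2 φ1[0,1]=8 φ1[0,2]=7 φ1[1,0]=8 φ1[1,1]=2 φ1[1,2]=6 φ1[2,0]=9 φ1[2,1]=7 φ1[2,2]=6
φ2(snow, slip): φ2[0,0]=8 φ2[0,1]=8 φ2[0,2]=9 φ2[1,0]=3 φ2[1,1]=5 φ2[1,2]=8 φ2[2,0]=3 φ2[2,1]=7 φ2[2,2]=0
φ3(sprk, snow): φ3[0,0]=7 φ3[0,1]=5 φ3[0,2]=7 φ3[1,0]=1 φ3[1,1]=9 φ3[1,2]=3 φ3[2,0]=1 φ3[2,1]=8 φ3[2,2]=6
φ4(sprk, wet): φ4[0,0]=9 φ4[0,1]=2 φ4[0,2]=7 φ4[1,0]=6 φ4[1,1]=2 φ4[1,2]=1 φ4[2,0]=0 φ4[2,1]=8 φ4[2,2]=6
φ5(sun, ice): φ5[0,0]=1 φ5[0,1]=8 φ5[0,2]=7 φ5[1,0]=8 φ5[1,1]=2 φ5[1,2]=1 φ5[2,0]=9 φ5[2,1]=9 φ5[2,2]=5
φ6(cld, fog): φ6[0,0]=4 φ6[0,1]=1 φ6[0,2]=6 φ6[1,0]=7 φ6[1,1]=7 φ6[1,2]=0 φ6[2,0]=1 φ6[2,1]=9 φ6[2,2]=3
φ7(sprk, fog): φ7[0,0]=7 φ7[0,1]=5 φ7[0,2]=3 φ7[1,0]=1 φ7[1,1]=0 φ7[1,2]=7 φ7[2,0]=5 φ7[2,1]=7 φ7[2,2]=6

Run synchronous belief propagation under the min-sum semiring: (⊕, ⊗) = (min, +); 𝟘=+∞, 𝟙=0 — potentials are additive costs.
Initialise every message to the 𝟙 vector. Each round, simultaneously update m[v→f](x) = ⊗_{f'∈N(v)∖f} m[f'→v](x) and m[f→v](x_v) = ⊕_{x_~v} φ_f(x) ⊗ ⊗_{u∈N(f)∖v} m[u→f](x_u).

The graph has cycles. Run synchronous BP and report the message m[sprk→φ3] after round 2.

message @ round 2 = [5, 1, 5]

init: all messages = 𝟙 over 3 values
r1 m[φ0→cld] = [4, 2, 1]
r1 m[φ0→snow] = [5, 2, 1]
r1 m[φ1→snow] = [2, 2, 6]
r1 m[φ1→ice] = [2, 2, 6]
r1 m[φ2→snow] = [8, 3, 0]
r1 m[φ2→slip] = [3, 5, 0]
r1 m[φ3→sprk] = [5, 1, 1]
r1 m[φ3→snow] = [1, 5, 3]
r1 m[φ4→sprk] = [2, 1, 0]
r1 m[φ4→wet] = [0, 2, 1]
r1 m[φ5→sun] = [1, 1, 5]
r1 m[φ5→ice] = [1, 2, 1]
r1 m[φ6→cld] = [1, 0, 1]
r1 m[φ6→fog] = [1, 1, 0]
r1 m[φ7→sprk] = [3, 0, 5]
r1 m[φ7→fog] = [1, 0, 3]
r1 m[cld→φ0] = [0, 0, 0]
r1 m[cld→φ6] = [0, 0, 0]
r1 m[sun→φ5] = [0, 0, 0]
r1 m[sprk→φ3] = [0, 0, 0]
r1 m[sprk→φ4] = [0, 0, 0]
r1 m[sprk→φ7] = [0, 0, 0]
r1 m[snow→φ0] = [0, 0, 0]
r1 m[snow→φ1] = [0, 0, 0]
r1 m[snow→φ2] = [0, 0, 0]
r1 m[snow→φ3] = [0, 0, 0]
r1 m[ice→φ1] = [0, 0, 0]
r1 m[ice→φ5] = [0, 0, 0]
r1 m[wet→φ4] = [0, 0, 0]
r1 m[fog→φ6] = [0, 0, 0]
r1 m[fog→φ7] = [0, 0, 0]
r1 m[slip→φ2] = [0, 0, 0]
r2 m[φ0→cld] = [4, 2, 1]
r2 m[φ0→snow] = [5, 2, 1]
r2 m[φ1→snow] = [2, 2, 6]
r2 m[φ1→ice] = [2, 2, 6]
r2 m[φ2→snow] = [8, 3, 0]
r2 m[φ2→slip] = [3, 5, 0]
r2 m[φ3→sprk] = [5, 1, 1]
r2 m[φ3→snow] = [1, 5, 3]
r2 m[φ4→sprk] = [2, 1, 0]
r2 m[φ4→wet] = [0, 2, 1]
r2 m[φ5→sun] = [1, 1, 5]
r2 m[φ5→ice] = [1, 2, 1]
r2 m[φ6→cld] = [1, 0, 1]
r2 m[φ6→fog] = [1, 1, 0]
r2 m[φ7→sprk] = [3, 0, 5]
r2 m[φ7→fog] = [1, 0, 3]
r2 m[cld→φ0] = [1, 0, 1]
r2 m[cld→φ6] = [4, 2, 1]
r2 m[sun→φ5] = [0, 0, 0]
r2 m[sprk→φ3] = [5, 1, 5]
r2 m[sprk→φ4] = [8, 1, 6]
r2 m[sprk→φ7] = [7, 2, 1]
r2 m[snow→φ0] = [11, 10, 9]
r2 m[snow→φ1] = [14, 10, 4]
r2 m[snow→φ2] = [8, 9, 10]
r2 m[snow→φ3] = [15, 7, 7]
r2 m[ice→φ1] = [1, 2, 1]
r2 m[ice→φ5] = [2, 2, 6]
r2 m[wet→φ4] = [0, 0, 0]
r2 m[fog→φ6] = [1, 0, 3]
r2 m[fog→φ7] = [1, 1, 0]
r2 m[slip→φ2] = [0, 0, 0]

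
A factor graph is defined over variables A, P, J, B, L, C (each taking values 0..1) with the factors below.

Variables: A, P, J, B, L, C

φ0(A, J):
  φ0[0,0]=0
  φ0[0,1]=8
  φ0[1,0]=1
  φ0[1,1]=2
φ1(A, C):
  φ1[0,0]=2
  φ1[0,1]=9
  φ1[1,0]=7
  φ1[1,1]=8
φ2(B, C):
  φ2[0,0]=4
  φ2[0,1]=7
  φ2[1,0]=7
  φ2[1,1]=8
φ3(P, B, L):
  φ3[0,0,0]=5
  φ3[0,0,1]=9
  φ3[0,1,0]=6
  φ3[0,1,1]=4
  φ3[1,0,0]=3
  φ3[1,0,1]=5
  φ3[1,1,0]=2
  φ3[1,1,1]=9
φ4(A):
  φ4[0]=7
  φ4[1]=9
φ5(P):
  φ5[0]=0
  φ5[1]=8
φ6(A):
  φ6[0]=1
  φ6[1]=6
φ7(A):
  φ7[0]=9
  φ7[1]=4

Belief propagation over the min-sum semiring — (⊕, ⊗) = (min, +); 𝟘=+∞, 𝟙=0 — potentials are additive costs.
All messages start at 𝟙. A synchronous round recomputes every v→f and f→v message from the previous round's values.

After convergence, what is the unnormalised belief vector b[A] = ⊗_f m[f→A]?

init: all messages = 𝟙 over 2 values
r1 m[φ0→A] = [0, 1]
r1 m[φ0→J] = [0, 2]
r1 m[φ1→A] = [2, 7]
r1 m[φ1→C] = [2, 8]
r1 m[φ2→B] = [4, 7]
r1 m[φ2→C] = [4, 7]
r1 m[φ3→P] = [4, 2]
r1 m[φ3→B] = [3, 2]
r1 m[φ3→L] = [2, 4]
r1 m[φ4→A] = [7, 9]
r1 m[φ5→P] = [0, 8]
r1 m[φ6→A] = [1, 6]
r1 m[φ7→A] = [9, 4]
r1 m[A→φ0] = [0, 0]
r1 m[A→φ1] = [0, 0]
r1 m[A→φ4] = [0, 0]
r1 m[A→φ6] = [0, 0]
r1 m[A→φ7] = [0, 0]
r1 m[P→φ3] = [0, 0]
r1 m[P→φ5] = [0, 0]
r1 m[J→φ0] = [0, 0]
r1 m[B→φ2] = [0, 0]
r1 m[B→φ3] = [0, 0]
r1 m[L→φ3] = [0, 0]
r1 m[C→φ1] = [0, 0]
r1 m[C→φ2] = [0, 0]
r2 m[φ0→A] = [0, 1]
r2 m[φ0→J] = [0, 2]
r2 m[φ1→A] = [2, 7]
r2 m[φ1→C] = [2, 8]
r2 m[φ2→B] = [4, 7]
r2 m[φ2→C] = [4, 7]
r2 m[φ3→P] = [4, 2]
r2 m[φ3→B] = [3, 2]
r2 m[φ3→L] = [2, 4]
r2 m[φ4→A] = [7, 9]
r2 m[φ5→P] = [0, 8]
r2 m[φ6→A] = [1, 6]
r2 m[φ7→A] = [9, 4]
r2 m[A→φ0] = [19, 26]
r2 m[A→φ1] = [17, 20]
r2 m[A→φ4] = [12, 18]
r2 m[A→φ6] = [18, 21]
r2 m[A→φ7] = [10, 23]
r2 m[P→φ3] = [0, 8]
r2 m[P→φ5] = [4, 2]
r2 m[J→φ0] = [0, 0]
r2 m[B→φ2] = [3, 2]
r2 m[B→φ3] = [4, 7]
r2 m[L→φ3] = [0, 0]
r2 m[C→φ1] = [4, 7]
r2 m[C→φ2] = [2, 8]
r3 m[φ0→A] = [0, 1]
r3 m[φ0→J] = [19, 27]
r3 m[φ1→A] = [6, 11]
r3 m[φ1→C] = [19, 26]
r3 m[φ2→B] = [6, 9]
r3 m[φ2→C] = [7, 10]
r3 m[φ3→P] = [9, 7]
r3 m[φ3→B] = [5, 4]
r3 m[φ3→L] = [9, 11]
r3 m[φ4→A] = [7, 9]
r3 m[φ5→P] = [0, 8]
r3 m[φ6→A] = [1, 6]
r3 m[φ7→A] = [9, 4]
r3 m[A→φ0] = [19, 26]
r3 m[A→φ1] = [17, 20]
r3 m[A→φ4] = [12, 18]
r3 m[A→φ6] = [18, 21]
r3 m[A→φ7] = [10, 23]
r3 m[P→φ3] = [0, 8]
r3 m[P→φ5] = [4, 2]
r3 m[J→φ0] = [0, 0]
r3 m[B→φ2] = [3, 2]
r3 m[B→φ3] = [4, 7]
r3 m[L→φ3] = [0, 0]
r3 m[C→φ1] = [4, 7]
r3 m[C→φ2] = [2, 8]
r4 m[φ0→A] = [0, 1]
r4 m[φ0→J] = [19, 27]
r4 m[φ1→A] = [6, 11]
r4 m[φ1→C] = [19, 26]
r4 m[φ2→B] = [6, 9]
r4 m[φ2→C] = [7, 10]
r4 m[φ3→P] = [9, 7]
r4 m[φ3→B] = [5, 4]
r4 m[φ3→L] = [9, 11]
r4 m[φ4→A] = [7, 9]
r4 m[φ5→P] = [0, 8]
r4 m[φ6→A] = [1, 6]
r4 m[φ7→A] = [9, 4]
r4 m[A→φ0] = [23, 30]
r4 m[A→φ1] = [17, 20]
r4 m[A→φ4] = [16, 22]
r4 m[A→φ6] = [22, 25]
r4 m[A→φ7] = [14, 27]
r4 m[P→φ3] = [0, 8]
r4 m[P→φ5] = [9, 7]
r4 m[J→φ0] = [0, 0]
r4 m[B→φ2] = [5, 4]
r4 m[B→φ3] = [6, 9]
r4 m[L→φ3] = [0, 0]
r4 m[C→φ1] = [7, 10]
r4 m[C→φ2] = [19, 26]
r5 m[φ0→A] = [0, 1]
r5 m[φ0→J] = [23, 31]
r5 m[φ1→A] = [9, 14]
r5 m[φ1→C] = [19, 26]
r5 m[φ2→B] = [23, 26]
r5 m[φ2→C] = [9, 12]
r5 m[φ3→P] = [11, 9]
r5 m[φ3→B] = [5, 4]
r5 m[φ3→L] = [11, 13]
r5 m[φ4→A] = [7, 9]
r5 m[φ5→P] = [0, 8]
r5 m[φ6→A] = [1, 6]
r5 m[φ7→A] = [9, 4]
r5 m[A→φ0] = [23, 30]
r5 m[A→φ1] = [17, 20]
r5 m[A→φ4] = [16, 22]
r5 m[A→φ6] = [22, 25]
r5 m[A→φ7] = [14, 27]
r5 m[P→φ3] = [0, 8]
r5 m[P→φ5] = [9, 7]
r5 m[J→φ0] = [0, 0]
r5 m[B→φ2] = [5, 4]
r5 m[B→φ3] = [6, 9]
r5 m[L→φ3] = [0, 0]
r5 m[C→φ1] = [7, 10]
r5 m[C→φ2] = [19, 26]
r6 m[φ0→A] = [0, 1]
r6 m[φ0→J] = [23, 31]
r6 m[φ1→A] = [9, 14]
r6 m[φ1→C] = [19, 26]
r6 m[φ2→B] = [23, 26]
r6 m[φ2→C] = [9, 12]
r6 m[φ3→P] = [11, 9]
r6 m[φ3→B] = [5, 4]
r6 m[φ3→L] = [11, 13]
r6 m[φ4→A] = [7, 9]
r6 m[φ5→P] = [0, 8]
r6 m[φ6→A] = [1, 6]
r6 m[φ7→A] = [9, 4]
r6 m[A→φ0] = [26, 33]
r6 m[A→φ1] = [17, 20]
r6 m[A→φ4] = [19, 25]
r6 m[A→φ6] = [25, 28]
r6 m[A→φ7] = [17, 30]
r6 m[P→φ3] = [0, 8]
r6 m[P→φ5] = [11, 9]
r6 m[J→φ0] = [0, 0]
r6 m[B→φ2] = [5, 4]
r6 m[B→φ3] = [23, 26]
r6 m[L→φ3] = [0, 0]
r6 m[C→φ1] = [9, 12]
r6 m[C→φ2] = [19, 26]
r7 m[φ0→A] = [0, 1]
r7 m[φ0→J] = [26, 34]
r7 m[φ1→A] = [11, 16]
r7 m[φ1→C] = [19, 26]
r7 m[φ2→B] = [23, 26]
r7 m[φ2→C] = [9, 12]
r7 m[φ3→P] = [28, 26]
r7 m[φ3→B] = [5, 4]
r7 m[φ3→L] = [28, 30]
r7 m[φ4→A] = [7, 9]
r7 m[φ5→P] = [0, 8]
r7 m[φ6→A] = [1, 6]
r7 m[φ7→A] = [9, 4]
r7 m[A→φ0] = [26, 33]
r7 m[A→φ1] = [17, 20]
r7 m[A→φ4] = [19, 25]
r7 m[A→φ6] = [25, 28]
r7 m[A→φ7] = [17, 30]
r7 m[P→φ3] = [0, 8]
r7 m[P→φ5] = [11, 9]
r7 m[J→φ0] = [0, 0]
r7 m[B→φ2] = [5, 4]
r7 m[B→φ3] = [23, 26]
r7 m[L→φ3] = [0, 0]
r7 m[C→φ1] = [9, 12]
r7 m[C→φ2] = [19, 26]
r8 m[φ0→A] = [0, 1]
r8 m[φ0→J] = [26, 34]
r8 m[φ1→A] = [11, 16]
r8 m[φ1→C] = [19, 26]
r8 m[φ2→B] = [23, 26]
r8 m[φ2→C] = [9, 12]
r8 m[φ3→P] = [28, 26]
r8 m[φ3→B] = [5, 4]
r8 m[φ3→L] = [28, 30]
r8 m[φ4→A] = [7, 9]
r8 m[φ5→P] = [0, 8]
r8 m[φ6→A] = [1, 6]
r8 m[φ7→A] = [9, 4]
r8 m[A→φ0] = [28, 35]
r8 m[A→φ1] = [17, 20]
r8 m[A→φ4] = [21, 27]
r8 m[A→φ6] = [27, 30]
r8 m[A→φ7] = [19, 32]
r8 m[P→φ3] = [0, 8]
r8 m[P→φ5] = [28, 26]
r8 m[J→φ0] = [0, 0]
r8 m[B→φ2] = [5, 4]
r8 m[B→φ3] = [23, 26]
r8 m[L→φ3] = [0, 0]
r8 m[C→φ1] = [9, 12]
r8 m[C→φ2] = [19, 26]
r9 m[φ0→A] = [0, 1]
r9 m[φ0→J] = [28, 36]
r9 m[φ1→A] = [11, 16]
r9 m[φ1→C] = [19, 26]
r9 m[φ2→B] = [23, 26]
r9 m[φ2→C] = [9, 12]
r9 m[φ3→P] = [28, 26]
r9 m[φ3→B] = [5, 4]
r9 m[φ3→L] = [28, 30]
r9 m[φ4→A] = [7, 9]
r9 m[φ5→P] = [0, 8]
r9 m[φ6→A] = [1, 6]
r9 m[φ7→A] = [9, 4]
r9 m[A→φ0] = [28, 35]
r9 m[A→φ1] = [17, 20]
r9 m[A→φ4] = [21, 27]
r9 m[A→φ6] = [27, 30]
r9 m[A→φ7] = [19, 32]
r9 m[P→φ3] = [0, 8]
r9 m[P→φ5] = [28, 26]
r9 m[J→φ0] = [0, 0]
r9 m[B→φ2] = [5, 4]
r9 m[B→φ3] = [23, 26]
r9 m[L→φ3] = [0, 0]
r9 m[C→φ1] = [9, 12]
r9 m[C→φ2] = [19, 26]
r10 m[φ0→A] = [0, 1]
r10 m[φ0→J] = [28, 36]
r10 m[φ1→A] = [11, 16]
r10 m[φ1→C] = [19, 26]
r10 m[φ2→B] = [23, 26]
r10 m[φ2→C] = [9, 12]
r10 m[φ3→P] = [28, 26]
r10 m[φ3→B] = [5, 4]
r10 m[φ3→L] = [28, 30]
r10 m[φ4→A] = [7, 9]
r10 m[φ5→P] = [0, 8]
r10 m[φ6→A] = [1, 6]
r10 m[φ7→A] = [9, 4]
r10 m[A→φ0] = [28, 35]
r10 m[A→φ1] = [17, 20]
r10 m[A→φ4] = [21, 27]
r10 m[A→φ6] = [27, 30]
r10 m[A→φ7] = [19, 32]
r10 m[P→φ3] = [0, 8]
r10 m[P→φ5] = [28, 26]
r10 m[J→φ0] = [0, 0]
r10 m[B→φ2] = [5, 4]
r10 m[B→φ3] = [23, 26]
r10 m[L→φ3] = [0, 0]
r10 m[C→φ1] = [9, 12]
r10 m[C→φ2] = [19, 26]
fixed point reached at round 10
b[A] = ⊗ incoming = [28, 36]

b[A] = [28, 36]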